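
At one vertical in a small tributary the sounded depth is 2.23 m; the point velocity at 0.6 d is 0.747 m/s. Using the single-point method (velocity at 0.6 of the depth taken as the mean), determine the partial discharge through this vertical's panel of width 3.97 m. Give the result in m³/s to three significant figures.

6.61 m³/s

v̄ = v₀.₆ = 0.747 m/s
q = v̄ × d × w = 0.7470 × 2.23 × 3.97 = 6.613 m³/s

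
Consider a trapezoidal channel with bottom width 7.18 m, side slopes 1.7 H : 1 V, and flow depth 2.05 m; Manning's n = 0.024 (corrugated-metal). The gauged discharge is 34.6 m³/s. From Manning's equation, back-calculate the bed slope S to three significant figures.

A = (b + z·y)·y = (7.18 + 1.7×2.05)×2.05 = 21.86 m²
P = b + 2y√(1+z²) = 7.18 + 2×2.05×√(1+1.7²) = 15.27 m
R = A/P = 21.86/15.27 = 1.432 m
S = (Q·n / (1·A·R^(2/3)))² = (34.6×0.024 / (1×21.86×1.271))² = 0.0008937

0.000894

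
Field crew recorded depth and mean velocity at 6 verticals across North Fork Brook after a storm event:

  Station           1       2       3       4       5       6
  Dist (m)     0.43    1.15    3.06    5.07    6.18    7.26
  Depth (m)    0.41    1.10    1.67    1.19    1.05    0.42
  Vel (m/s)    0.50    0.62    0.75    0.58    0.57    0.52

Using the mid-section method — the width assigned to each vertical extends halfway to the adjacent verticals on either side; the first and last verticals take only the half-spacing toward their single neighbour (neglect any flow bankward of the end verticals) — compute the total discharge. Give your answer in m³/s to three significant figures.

5.28 m³/s

w_1 = (1.15 − 0.43)/2 = 0.36 m; q_1 = 0.50 × 0.41 × 0.36 = 0.07380 m³/s
w_2 = (3.06 − 0.43)/2 = 1.315 m; q_2 = 0.62 × 1.10 × 1.315 = 0.8968 m³/s
w_3 = (5.07 − 1.15)/2 = 1.96 m; q_3 = 0.75 × 1.67 × 1.96 = 2.455 m³/s
w_4 = (6.18 − 3.06)/2 = 1.56 m; q_4 = 0.58 × 1.19 × 1.56 = 1.077 m³/s
w_5 = (7.26 − 5.07)/2 = 1.095 m; q_5 = 0.57 × 1.05 × 1.095 = 0.6554 m³/s
w_6 = (7.26 − 6.18)/2 = 0.54 m; q_6 = 0.52 × 0.42 × 0.54 = 0.1179 m³/s
Q = Σ qᵢ = 5.276 m³/s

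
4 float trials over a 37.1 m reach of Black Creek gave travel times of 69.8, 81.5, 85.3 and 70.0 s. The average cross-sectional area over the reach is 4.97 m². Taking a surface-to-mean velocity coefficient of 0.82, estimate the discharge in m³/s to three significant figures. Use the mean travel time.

1.97 m³/s

t̄ = (69.8 + 81.5 + 85.3 + 70.0) / 4 = 76.65 s
v_surface = L / t̄ = 37.1 / 76.65 = 0.4840 m/s
v_mean = 0.82 × 0.4840 = 0.3969 m/s
Q = A × v_mean = 4.97 × 0.3969 = 1.973 m³/s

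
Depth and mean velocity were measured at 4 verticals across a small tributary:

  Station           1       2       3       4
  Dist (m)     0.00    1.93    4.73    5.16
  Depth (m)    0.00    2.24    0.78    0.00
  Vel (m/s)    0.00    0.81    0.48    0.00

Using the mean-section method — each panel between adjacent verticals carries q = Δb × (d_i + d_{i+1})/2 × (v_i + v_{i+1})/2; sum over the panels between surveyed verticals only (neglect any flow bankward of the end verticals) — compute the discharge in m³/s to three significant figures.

3.64 m³/s

Panel 1-2: Δb = 1.93 m, d̄ = (0.00+2.24)/2 = 1.12, v̄ = (0.00+0.81)/2 = 0.405 → q = 1.93×1.12×0.405 = 0.8754 m³/s
Panel 2-3: Δb = 2.8 m, d̄ = (2.24+0.78)/2 = 1.51, v̄ = (0.81+0.48)/2 = 0.645 → q = 2.8×1.51×0.645 = 2.727 m³/s
Panel 3-4: Δb = 0.43 m, d̄ = (0.78+0.00)/2 = 0.39, v̄ = (0.48+0.00)/2 = 0.24 → q = 0.43×0.39×0.24 = 0.04025 m³/s
Q = Σ q = 3.643 m³/s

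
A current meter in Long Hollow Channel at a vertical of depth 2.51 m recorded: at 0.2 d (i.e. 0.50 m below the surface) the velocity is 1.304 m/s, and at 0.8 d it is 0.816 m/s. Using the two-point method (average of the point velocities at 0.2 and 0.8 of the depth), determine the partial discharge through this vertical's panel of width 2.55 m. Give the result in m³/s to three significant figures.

v̄ = (1.304 + 0.816) / 2 = 1.060 m/s
q = v̄ × d × w = 1.060 × 2.51 × 2.55 = 6.785 m³/s

6.78 m³/s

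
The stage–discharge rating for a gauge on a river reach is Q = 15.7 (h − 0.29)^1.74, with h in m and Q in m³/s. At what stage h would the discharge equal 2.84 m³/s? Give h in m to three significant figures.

0.664 m

h − h₀ = (Q/C)^(1/b) = (2.84/15.7)^(1/1.74) = 0.3743 m
h = 0.29 + 0.3743 = 0.6643 m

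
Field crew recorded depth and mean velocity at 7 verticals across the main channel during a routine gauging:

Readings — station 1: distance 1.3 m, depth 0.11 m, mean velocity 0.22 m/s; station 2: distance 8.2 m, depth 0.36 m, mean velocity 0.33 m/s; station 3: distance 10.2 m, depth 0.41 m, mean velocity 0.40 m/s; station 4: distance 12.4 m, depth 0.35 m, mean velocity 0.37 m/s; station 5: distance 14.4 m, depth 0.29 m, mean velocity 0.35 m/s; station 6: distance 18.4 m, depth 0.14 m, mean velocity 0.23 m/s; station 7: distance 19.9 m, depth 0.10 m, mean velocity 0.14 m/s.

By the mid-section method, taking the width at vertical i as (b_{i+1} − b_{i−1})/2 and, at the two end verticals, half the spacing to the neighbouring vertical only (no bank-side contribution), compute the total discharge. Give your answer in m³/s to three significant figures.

1.63 m³/s

w_1 = (8.2 − 1.3)/2 = 3.45 m; q_1 = 0.22 × 0.11 × 3.45 = 0.08349 m³/s
w_2 = (10.2 − 1.3)/2 = 4.45 m; q_2 = 0.33 × 0.36 × 4.45 = 0.5287 m³/s
w_3 = (12.4 − 8.2)/2 = 2.1 m; q_3 = 0.40 × 0.41 × 2.1 = 0.3444 m³/s
w_4 = (14.4 − 10.2)/2 = 2.1 m; q_4 = 0.37 × 0.35 × 2.1 = 0.2720 m³/s
w_5 = (18.4 − 12.4)/2 = 3 m; q_5 = 0.35 × 0.29 × 3 = 0.3045 m³/s
w_6 = (19.9 − 14.4)/2 = 2.75 m; q_6 = 0.23 × 0.14 × 2.75 = 0.08855 m³/s
w_7 = (19.9 − 18.4)/2 = 0.75 m; q_7 = 0.14 × 0.10 × 0.75 = 0.01050 m³/s
Q = Σ qᵢ = 1.632 m³/s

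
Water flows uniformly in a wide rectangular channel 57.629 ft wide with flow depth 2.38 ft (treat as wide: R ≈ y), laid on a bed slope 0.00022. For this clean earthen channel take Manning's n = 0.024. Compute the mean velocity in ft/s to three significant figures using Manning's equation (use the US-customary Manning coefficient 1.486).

1.64 ft/s

A = b·y = 57.629 × 2.38 = 137.2 ft²
Wide channel: R ≈ y = 2.38 ft
Q = (1.486/n)·A·R^(2/3)·S^(1/2) = (1.486/0.024) × 137.2 × 2.380^(2/3) × 0.00022^(1/2) = 224.5 ft³/s
V = Q/A = 224.5/137.2 = 1.637 ft/s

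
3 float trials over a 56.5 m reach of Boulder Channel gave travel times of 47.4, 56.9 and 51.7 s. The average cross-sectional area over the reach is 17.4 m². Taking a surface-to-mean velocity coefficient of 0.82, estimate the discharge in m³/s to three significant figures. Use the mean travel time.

15.5 m³/s

t̄ = (47.4 + 56.9 + 51.7) / 3 = 52 s
v_surface = L / t̄ = 56.5 / 52 = 1.087 m/s
v_mean = 0.82 × 1.087 = 0.8910 m/s
Q = A × v_mean = 17.4 × 0.8910 = 15.50 m³/s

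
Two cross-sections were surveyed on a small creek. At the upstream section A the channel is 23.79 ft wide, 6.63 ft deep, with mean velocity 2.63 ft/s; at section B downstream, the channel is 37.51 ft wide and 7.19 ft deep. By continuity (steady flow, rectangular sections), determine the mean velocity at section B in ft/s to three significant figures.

1.54 ft/s

Q = A₁V₁ = (23.79×6.63) × 2.63 = 414.8 ft³/s
A₂ = 37.51 × 7.19 = 269.7 ft²
V₂ = Q/A₂ = 414.8/269.7 = 1.538 ft/s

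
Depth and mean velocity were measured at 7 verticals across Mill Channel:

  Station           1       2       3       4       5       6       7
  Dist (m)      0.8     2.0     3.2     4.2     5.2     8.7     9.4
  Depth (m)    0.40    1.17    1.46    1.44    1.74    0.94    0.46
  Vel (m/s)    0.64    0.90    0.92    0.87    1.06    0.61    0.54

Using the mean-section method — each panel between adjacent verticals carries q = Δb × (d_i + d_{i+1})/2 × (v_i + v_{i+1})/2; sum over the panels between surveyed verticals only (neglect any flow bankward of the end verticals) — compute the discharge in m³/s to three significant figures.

9.19 m³/s

Panel 1-2: Δb = 1.2 m, d̄ = (0.40+1.17)/2 = 0.785, v̄ = (0.64+0.90)/2 = 0.77 → q = 1.2×0.785×0.77 = 0.7253 m³/s
Panel 2-3: Δb = 1.2 m, d̄ = (1.17+1.46)/2 = 1.315, v̄ = (0.90+0.92)/2 = 0.91 → q = 1.2×1.315×0.91 = 1.436 m³/s
Panel 3-4: Δb = 1 m, d̄ = (1.46+1.44)/2 = 1.45, v̄ = (0.92+0.87)/2 = 0.895 → q = 1×1.45×0.895 = 1.298 m³/s
Panel 4-5: Δb = 1 m, d̄ = (1.44+1.74)/2 = 1.59, v̄ = (0.87+1.06)/2 = 0.965 → q = 1×1.59×0.965 = 1.534 m³/s
Panel 5-6: Δb = 3.5 m, d̄ = (1.74+0.94)/2 = 1.34, v̄ = (1.06+0.61)/2 = 0.835 → q = 3.5×1.34×0.835 = 3.916 m³/s
Panel 6-7: Δb = 0.7 m, d̄ = (0.94+0.46)/2 = 0.7, v̄ = (0.61+0.54)/2 = 0.575 → q = 0.7×0.7×0.575 = 0.2818 m³/s
Q = Σ q = 9.191 m³/s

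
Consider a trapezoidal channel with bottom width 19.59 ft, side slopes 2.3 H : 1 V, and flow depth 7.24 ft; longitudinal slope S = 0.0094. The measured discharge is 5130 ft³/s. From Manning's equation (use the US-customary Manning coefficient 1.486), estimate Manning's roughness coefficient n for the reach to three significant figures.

A = (b + z·y)·y = (19.59 + 2.3×7.24)×7.24 = 262.4 ft²
P = b + 2y√(1+z²) = 19.59 + 2×7.24×√(1+2.3²) = 55.91 ft
R = A/P = 262.4/55.91 = 4.693 ft
n = (1.486/Q)·A·R^(2/3)·S^(1/2) = (1.486/5130) × 262.4 × 2.803 × 0.09695 = 0.02066

0.0207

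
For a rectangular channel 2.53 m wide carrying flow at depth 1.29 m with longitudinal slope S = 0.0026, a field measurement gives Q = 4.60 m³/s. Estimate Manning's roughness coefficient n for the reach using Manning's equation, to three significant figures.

0.0268

A = b·y = 2.53 × 1.29 = 3.264 m²
P = b + 2y = 2.53 + 2×1.29 = 5.110 m
R = A/P = 3.264/5.110 = 0.6387 m
n = (1/Q)·A·R^(2/3)·S^(1/2) = (1/4.60) × 3.264 × 0.7416 × 0.05099 = 0.02683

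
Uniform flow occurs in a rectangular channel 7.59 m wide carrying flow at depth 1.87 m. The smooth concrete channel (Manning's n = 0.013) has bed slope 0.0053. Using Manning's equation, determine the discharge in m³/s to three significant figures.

92.4 m³/s

A = b·y = 7.59 × 1.87 = 14.19 m²
P = b + 2y = 7.59 + 2×1.87 = 11.33 m
R = A/P = 14.19/11.33 = 1.253 m
Q = (1/n)·A·R^(2/3)·S^(1/2) = (1/0.013) × 14.19 × 1.253^(2/3) × 0.0053^(1/2) = 92.37 m³/s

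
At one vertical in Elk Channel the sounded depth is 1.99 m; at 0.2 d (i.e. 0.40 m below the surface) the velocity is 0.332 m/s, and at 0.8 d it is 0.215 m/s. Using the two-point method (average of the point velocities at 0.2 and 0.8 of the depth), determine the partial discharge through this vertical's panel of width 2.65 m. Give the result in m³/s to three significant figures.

1.44 m³/s

v̄ = (0.332 + 0.215) / 2 = 0.2735 m/s
q = v̄ × d × w = 0.2735 × 1.99 × 2.65 = 1.442 m³/s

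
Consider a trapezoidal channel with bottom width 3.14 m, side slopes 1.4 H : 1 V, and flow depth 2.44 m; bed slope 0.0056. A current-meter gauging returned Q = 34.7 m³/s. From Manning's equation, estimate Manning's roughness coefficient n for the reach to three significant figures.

0.0429

A = (b + z·y)·y = (3.14 + 1.4×2.44)×2.44 = 16.00 m²
P = b + 2y√(1+z²) = 3.14 + 2×2.44×√(1+1.4²) = 11.54 m
R = A/P = 16.00/11.54 = 1.387 m
n = (1/Q)·A·R^(2/3)·S^(1/2) = (1/34.7) × 16.00 × 1.244 × 0.07483 = 0.04290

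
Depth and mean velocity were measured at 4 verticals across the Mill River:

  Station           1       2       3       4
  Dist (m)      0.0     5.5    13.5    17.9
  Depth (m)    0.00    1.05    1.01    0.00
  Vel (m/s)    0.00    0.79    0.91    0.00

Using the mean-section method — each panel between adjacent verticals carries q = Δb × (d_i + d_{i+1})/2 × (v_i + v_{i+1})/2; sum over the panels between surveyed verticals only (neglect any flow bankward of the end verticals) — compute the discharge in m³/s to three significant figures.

Panel 1-2: Δb = 5.5 m, d̄ = (0.00+1.05)/2 = 0.525, v̄ = (0.00+0.79)/2 = 0.395 → q = 5.5×0.525×0.395 = 1.141 m³/s
Panel 2-3: Δb = 8 m, d̄ = (1.05+1.01)/2 = 1.03, v̄ = (0.79+0.91)/2 = 0.85 → q = 8×1.03×0.85 = 7.004 m³/s
Panel 3-4: Δb = 4.4 m, d̄ = (1.01+0.00)/2 = 0.505, v̄ = (0.91+0.00)/2 = 0.455 → q = 4.4×0.505×0.455 = 1.011 m³/s
Q = Σ q = 9.156 m³/s

9.16 m³/s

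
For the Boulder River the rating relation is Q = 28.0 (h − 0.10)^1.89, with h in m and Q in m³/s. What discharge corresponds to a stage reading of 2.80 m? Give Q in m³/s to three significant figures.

Q = 28.0 × (2.80 − 0.10)^1.89 = 28.0 × 2.7^1.89 = 183.0 m³/s

183 m³/s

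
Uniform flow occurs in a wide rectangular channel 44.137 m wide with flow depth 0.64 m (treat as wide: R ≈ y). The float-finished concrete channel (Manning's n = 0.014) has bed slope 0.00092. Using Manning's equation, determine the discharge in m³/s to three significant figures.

A = b·y = 44.137 × 0.64 = 28.25 m²
Wide channel: R ≈ y = 0.64 m
Q = (1/n)·A·R^(2/3)·S^(1/2) = (1/0.014) × 28.25 × 0.6400^(2/3) × 0.00092^(1/2) = 45.45 m³/s

45.5 m³/s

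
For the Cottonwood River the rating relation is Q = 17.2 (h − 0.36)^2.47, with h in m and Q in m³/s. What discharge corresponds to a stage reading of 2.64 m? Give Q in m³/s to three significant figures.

Q = 17.2 × (2.64 − 0.36)^2.47 = 17.2 × 2.28^2.47 = 131.7 m³/s

132 m³/s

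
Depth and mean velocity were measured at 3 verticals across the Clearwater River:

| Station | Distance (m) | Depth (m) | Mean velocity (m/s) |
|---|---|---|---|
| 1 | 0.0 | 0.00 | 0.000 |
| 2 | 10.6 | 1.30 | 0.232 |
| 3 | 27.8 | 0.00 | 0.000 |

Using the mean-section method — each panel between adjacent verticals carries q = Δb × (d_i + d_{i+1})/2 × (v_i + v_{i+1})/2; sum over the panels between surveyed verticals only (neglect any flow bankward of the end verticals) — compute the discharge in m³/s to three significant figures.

2.10 m³/s

Panel 1-2: Δb = 10.6 m, d̄ = (0.00+1.30)/2 = 0.65, v̄ = (0.000+0.232)/2 = 0.116 → q = 10.6×0.65×0.116 = 0.7992 m³/s
Panel 2-3: Δb = 17.2 m, d̄ = (1.30+0.00)/2 = 0.65, v̄ = (0.232+0.000)/2 = 0.116 → q = 17.2×0.65×0.116 = 1.297 m³/s
Q = Σ q = 2.096 m³/s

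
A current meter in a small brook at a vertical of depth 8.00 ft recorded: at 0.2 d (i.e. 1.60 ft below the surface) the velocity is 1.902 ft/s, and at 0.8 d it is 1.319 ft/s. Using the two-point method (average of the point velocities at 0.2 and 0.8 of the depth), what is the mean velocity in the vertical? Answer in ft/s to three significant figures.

1.61 ft/s

v̄ = (1.902 + 1.319) / 2 = 1.611 ft/s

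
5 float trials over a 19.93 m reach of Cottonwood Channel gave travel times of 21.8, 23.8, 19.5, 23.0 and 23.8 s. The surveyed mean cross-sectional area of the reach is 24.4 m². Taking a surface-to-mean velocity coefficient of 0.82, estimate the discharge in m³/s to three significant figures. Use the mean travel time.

17.8 m³/s

t̄ = (21.8 + 23.8 + 19.5 + 23.0 + 23.8) / 5 = 22.38 s
v_surface = L / t̄ = 19.93 / 22.38 = 0.8905 m/s
v_mean = 0.82 × 0.8905 = 0.7302 m/s
Q = A × v_mean = 24.4 × 0.7302 = 17.82 m³/s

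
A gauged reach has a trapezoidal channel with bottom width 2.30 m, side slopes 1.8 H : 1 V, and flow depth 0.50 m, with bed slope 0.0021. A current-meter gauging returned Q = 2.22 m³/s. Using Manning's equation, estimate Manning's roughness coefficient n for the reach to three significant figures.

A = (b + z·y)·y = (2.30 + 1.8×0.50)×0.50 = 1.600 m²
P = b + 2y√(1+z²) = 2.30 + 2×0.50×√(1+1.8²) = 4.359 m
R = A/P = 1.600/4.359 = 0.3670 m
n = (1/Q)·A·R^(2/3)·S^(1/2) = (1/2.22) × 1.600 × 0.5126 × 0.04583 = 0.01693

0.0169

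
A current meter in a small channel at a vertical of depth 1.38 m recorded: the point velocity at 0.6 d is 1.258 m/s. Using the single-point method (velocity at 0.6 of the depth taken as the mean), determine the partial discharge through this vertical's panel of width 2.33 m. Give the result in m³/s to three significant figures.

4.04 m³/s

v̄ = v₀.₆ = 1.258 m/s
q = v̄ × d × w = 1.258 × 1.38 × 2.33 = 4.045 m³/s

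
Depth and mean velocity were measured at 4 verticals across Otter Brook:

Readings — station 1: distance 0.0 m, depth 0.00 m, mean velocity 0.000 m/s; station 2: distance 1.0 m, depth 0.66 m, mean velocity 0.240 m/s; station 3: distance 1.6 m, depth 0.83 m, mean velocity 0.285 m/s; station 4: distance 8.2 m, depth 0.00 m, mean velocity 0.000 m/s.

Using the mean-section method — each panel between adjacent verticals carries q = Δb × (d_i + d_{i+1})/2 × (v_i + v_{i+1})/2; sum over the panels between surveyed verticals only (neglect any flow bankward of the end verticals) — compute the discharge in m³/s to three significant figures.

0.547 m³/s

Panel 1-2: Δb = 1 m, d̄ = (0.00+0.66)/2 = 0.33, v̄ = (0.000+0.240)/2 = 0.12 → q = 1×0.33×0.12 = 0.03960 m³/s
Panel 2-3: Δb = 0.6 m, d̄ = (0.66+0.83)/2 = 0.745, v̄ = (0.240+0.285)/2 = 0.2625 → q = 0.6×0.745×0.2625 = 0.1173 m³/s
Panel 3-4: Δb = 6.6 m, d̄ = (0.83+0.00)/2 = 0.415, v̄ = (0.285+0.000)/2 = 0.1425 → q = 6.6×0.415×0.1425 = 0.3903 m³/s
Q = Σ q = 0.5472 m³/s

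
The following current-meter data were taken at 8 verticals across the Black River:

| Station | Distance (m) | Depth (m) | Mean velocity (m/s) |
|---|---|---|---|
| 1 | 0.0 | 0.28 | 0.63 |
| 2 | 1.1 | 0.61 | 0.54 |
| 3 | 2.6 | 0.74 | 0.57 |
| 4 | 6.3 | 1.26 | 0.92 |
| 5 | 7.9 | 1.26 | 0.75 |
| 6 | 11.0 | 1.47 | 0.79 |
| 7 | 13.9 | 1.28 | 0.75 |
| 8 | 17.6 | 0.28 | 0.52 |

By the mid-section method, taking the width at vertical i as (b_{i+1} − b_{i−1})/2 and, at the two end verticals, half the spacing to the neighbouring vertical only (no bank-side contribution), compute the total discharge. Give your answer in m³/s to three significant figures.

13.8 m³/s

w_1 = (1.1 − 0.0)/2 = 0.55 m; q_1 = 0.63 × 0.28 × 0.55 = 0.09702 m³/s
w_2 = (2.6 − 0.0)/2 = 1.3 m; q_2 = 0.54 × 0.61 × 1.3 = 0.4282 m³/s
w_3 = (6.3 − 1.1)/2 = 2.6 m; q_3 = 0.57 × 0.74 × 2.6 = 1.097 m³/s
w_4 = (7.9 − 2.6)/2 = 2.65 m; q_4 = 0.92 × 1.26 × 2.65 = 3.072 m³/s
w_5 = (11.0 − 6.3)/2 = 2.35 m; q_5 = 0.75 × 1.26 × 2.35 = 2.221 m³/s
w_6 = (13.9 − 7.9)/2 = 3 m; q_6 = 0.79 × 1.47 × 3 = 3.484 m³/s
w_7 = (17.6 − 11.0)/2 = 3.3 m; q_7 = 0.75 × 1.28 × 3.3 = 3.168 m³/s
w_8 = (17.6 − 13.9)/2 = 1.85 m; q_8 = 0.52 × 0.28 × 1.85 = 0.2694 m³/s
Q = Σ qᵢ = 13.84 m³/s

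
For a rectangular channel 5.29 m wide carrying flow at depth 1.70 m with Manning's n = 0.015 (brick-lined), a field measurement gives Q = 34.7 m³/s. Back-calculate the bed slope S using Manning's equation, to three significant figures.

A = b·y = 5.29 × 1.70 = 8.993 m²
P = b + 2y = 5.29 + 2×1.70 = 8.690 m
R = A/P = 8.993/8.690 = 1.035 m
S = (Q·n / (1·A·R^(2/3)))² = (34.7×0.015 / (1×8.993×1.023))² = 0.003200

0.00320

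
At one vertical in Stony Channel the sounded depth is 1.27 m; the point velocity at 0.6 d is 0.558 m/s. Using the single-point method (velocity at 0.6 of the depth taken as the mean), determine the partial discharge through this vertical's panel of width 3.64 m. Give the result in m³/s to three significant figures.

2.58 m³/s

v̄ = v₀.₆ = 0.558 m/s
q = v̄ × d × w = 0.5580 × 1.27 × 3.64 = 2.580 m³/s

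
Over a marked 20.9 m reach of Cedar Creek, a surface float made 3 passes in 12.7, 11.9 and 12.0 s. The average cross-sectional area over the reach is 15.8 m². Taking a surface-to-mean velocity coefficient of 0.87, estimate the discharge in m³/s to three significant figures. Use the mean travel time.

t̄ = (12.7 + 11.9 + 12.0) / 3 = 12.2 s
v_surface = L / t̄ = 20.9 / 12.2 = 1.713 m/s
v_mean = 0.87 × 1.713 = 1.490 m/s
Q = A × v_mean = 15.8 × 1.490 = 23.55 m³/s

23.5 m³/s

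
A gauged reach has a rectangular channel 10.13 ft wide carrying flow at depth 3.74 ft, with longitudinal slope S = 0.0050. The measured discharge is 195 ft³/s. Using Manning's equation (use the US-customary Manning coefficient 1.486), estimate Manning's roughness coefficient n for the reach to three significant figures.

A = b·y = 10.13 × 3.74 = 37.89 ft²
P = b + 2y = 10.13 + 2×3.74 = 17.61 ft
R = A/P = 37.89/17.61 = 2.151 ft
n = (1.486/Q)·A·R^(2/3)·S^(1/2) = (1.486/195) × 37.89 × 1.667 × 0.07071 = 0.03402

0.0340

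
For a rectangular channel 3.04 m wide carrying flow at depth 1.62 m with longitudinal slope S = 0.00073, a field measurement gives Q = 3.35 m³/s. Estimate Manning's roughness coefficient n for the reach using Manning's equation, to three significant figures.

A = b·y = 3.04 × 1.62 = 4.925 m²
P = b + 2y = 3.04 + 2×1.62 = 6.280 m
R = A/P = 4.925/6.280 = 0.7842 m
n = (1/Q)·A·R^(2/3)·S^(1/2) = (1/3.35) × 4.925 × 0.8504 × 0.02702 = 0.03378

0.0338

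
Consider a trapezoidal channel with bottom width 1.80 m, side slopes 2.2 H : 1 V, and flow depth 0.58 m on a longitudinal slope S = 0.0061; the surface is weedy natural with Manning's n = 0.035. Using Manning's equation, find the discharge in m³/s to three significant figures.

A = (b + z·y)·y = (1.80 + 2.2×0.58)×0.58 = 1.784 m²
P = b + 2y√(1+z²) = 1.80 + 2×0.58×√(1+2.2²) = 4.603 m
R = A/P = 1.784/4.603 = 0.3876 m
Q = (1/n)·A·R^(2/3)·S^(1/2) = (1/0.035) × 1.784 × 0.3876^(2/3) × 0.0061^(1/2) = 2.116 m³/s

2.12 m³/s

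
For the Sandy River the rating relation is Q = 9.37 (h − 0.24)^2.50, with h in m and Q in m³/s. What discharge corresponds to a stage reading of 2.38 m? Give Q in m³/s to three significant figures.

62.8 m³/s

Q = 9.37 × (2.38 − 0.24)^2.50 = 9.37 × 2.14^2.50 = 62.77 m³/s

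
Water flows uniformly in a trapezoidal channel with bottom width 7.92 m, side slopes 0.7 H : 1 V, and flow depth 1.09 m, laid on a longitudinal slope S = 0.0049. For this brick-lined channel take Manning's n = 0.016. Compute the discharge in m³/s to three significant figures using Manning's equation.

A = (b + z·y)·y = (7.92 + 0.7×1.09)×1.09 = 9.464 m²
P = b + 2y√(1+z²) = 7.92 + 2×1.09×√(1+0.7²) = 10.58 m
R = A/P = 9.464/10.58 = 0.8945 m
Q = (1/n)·A·R^(2/3)·S^(1/2) = (1/0.016) × 9.464 × 0.8945^(2/3) × 0.0049^(1/2) = 38.44 m³/s

38.4 m³/s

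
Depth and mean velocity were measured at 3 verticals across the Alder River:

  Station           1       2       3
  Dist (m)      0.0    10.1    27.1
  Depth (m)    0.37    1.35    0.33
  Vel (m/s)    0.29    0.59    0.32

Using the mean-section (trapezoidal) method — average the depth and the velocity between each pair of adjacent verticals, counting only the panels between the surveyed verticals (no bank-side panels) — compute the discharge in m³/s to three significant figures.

10.3 m³/s

Panel 1-2: Δb = 10.1 m, d̄ = (0.37+1.35)/2 = 0.86, v̄ = (0.29+0.59)/2 = 0.44 → q = 10.1×0.86×0.44 = 3.822 m³/s
Panel 2-3: Δb = 17 m, d̄ = (1.35+0.33)/2 = 0.84, v̄ = (0.59+0.32)/2 = 0.455 → q = 17×0.84×0.455 = 6.497 m³/s
Q = Σ q = 10.32 m³/s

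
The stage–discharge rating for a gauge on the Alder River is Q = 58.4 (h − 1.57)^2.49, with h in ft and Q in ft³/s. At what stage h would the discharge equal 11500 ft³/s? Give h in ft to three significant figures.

9.91 ft

h − h₀ = (Q/C)^(1/b) = (11500/58.4)^(1/2.49) = 8.344 ft
h = 1.57 + 8.344 = 9.914 ft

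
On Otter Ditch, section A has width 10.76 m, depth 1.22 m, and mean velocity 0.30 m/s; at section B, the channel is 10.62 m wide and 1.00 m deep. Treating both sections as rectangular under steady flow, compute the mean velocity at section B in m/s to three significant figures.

0.371 m/s

Q = A₁V₁ = (10.76×1.22) × 0.30 = 3.938 m³/s
A₂ = 10.62 × 1.00 = 10.62 m²
V₂ = Q/A₂ = 3.938/10.62 = 0.3708 m/s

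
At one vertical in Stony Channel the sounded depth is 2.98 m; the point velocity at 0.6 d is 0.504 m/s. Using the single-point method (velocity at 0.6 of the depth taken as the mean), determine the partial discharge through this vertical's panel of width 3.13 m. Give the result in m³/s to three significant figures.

v̄ = v₀.₆ = 0.504 m/s
q = v̄ × d × w = 0.5040 × 2.98 × 3.13 = 4.701 m³/s

4.70 m³/s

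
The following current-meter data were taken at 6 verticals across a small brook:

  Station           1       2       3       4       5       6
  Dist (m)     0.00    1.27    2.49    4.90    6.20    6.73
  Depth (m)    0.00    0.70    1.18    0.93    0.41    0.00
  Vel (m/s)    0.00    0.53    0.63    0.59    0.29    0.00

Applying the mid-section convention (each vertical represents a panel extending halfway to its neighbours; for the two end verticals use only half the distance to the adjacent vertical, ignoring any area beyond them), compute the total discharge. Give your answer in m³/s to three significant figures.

w_2 = (2.49 − 0.00)/2 = 1.245 m; q_2 = 0.53 × 0.70 × 1.245 = 0.4619 m³/s
w_3 = (4.90 − 1.27)/2 = 1.815 m; q_3 = 0.63 × 1.18 × 1.815 = 1.349 m³/s
w_4 = (6.20 − 2.49)/2 = 1.855 m; q_4 = 0.59 × 0.93 × 1.855 = 1.018 m³/s
w_5 = (6.73 − 4.90)/2 = 0.915 m; q_5 = 0.29 × 0.41 × 0.915 = 0.1088 m³/s
Stations 1, 6 contribute zero (depth or velocity is 0).
Q = Σ qᵢ = 2.938 m³/s

2.94 m³/s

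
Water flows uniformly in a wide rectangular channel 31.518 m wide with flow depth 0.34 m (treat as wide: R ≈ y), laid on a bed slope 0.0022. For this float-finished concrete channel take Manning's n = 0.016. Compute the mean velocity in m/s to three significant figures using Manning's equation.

A = b·y = 31.518 × 0.34 = 10.72 m²
Wide channel: R ≈ y = 0.34 m
Q = (1/n)·A·R^(2/3)·S^(1/2) = (1/0.016) × 10.72 × 0.3400^(2/3) × 0.0022^(1/2) = 15.30 m³/s
V = Q/A = 15.30/10.72 = 1.428 m/s

1.43 m/s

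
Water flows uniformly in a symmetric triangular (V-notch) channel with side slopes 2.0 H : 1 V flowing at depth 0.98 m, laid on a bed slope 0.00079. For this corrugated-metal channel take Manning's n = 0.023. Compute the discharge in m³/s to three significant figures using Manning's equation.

1.35 m³/s

A = z·y² = 2.0×0.98² = 1.921 m²
P = 2y√(1+z²) = 2×0.98×√(1+2.0²) = 4.383 m
R = A/P = 1.921/4.383 = 0.4383 m
Q = (1/n)·A·R^(2/3)·S^(1/2) = (1/0.023) × 1.921 × 0.4383^(2/3) × 0.00079^(1/2) = 1.354 m³/s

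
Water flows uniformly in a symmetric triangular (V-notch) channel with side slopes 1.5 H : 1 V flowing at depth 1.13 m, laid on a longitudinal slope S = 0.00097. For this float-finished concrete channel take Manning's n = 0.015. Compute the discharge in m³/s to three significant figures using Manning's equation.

A = z·y² = 1.5×1.13² = 1.915 m²
P = 2y√(1+z²) = 2×1.13×√(1+1.5²) = 4.074 m
R = A/P = 1.915/4.074 = 0.4701 m
Q = (1/n)·A·R^(2/3)·S^(1/2) = (1/0.015) × 1.915 × 0.4701^(2/3) × 0.00097^(1/2) = 2.404 m³/s

2.40 m³/s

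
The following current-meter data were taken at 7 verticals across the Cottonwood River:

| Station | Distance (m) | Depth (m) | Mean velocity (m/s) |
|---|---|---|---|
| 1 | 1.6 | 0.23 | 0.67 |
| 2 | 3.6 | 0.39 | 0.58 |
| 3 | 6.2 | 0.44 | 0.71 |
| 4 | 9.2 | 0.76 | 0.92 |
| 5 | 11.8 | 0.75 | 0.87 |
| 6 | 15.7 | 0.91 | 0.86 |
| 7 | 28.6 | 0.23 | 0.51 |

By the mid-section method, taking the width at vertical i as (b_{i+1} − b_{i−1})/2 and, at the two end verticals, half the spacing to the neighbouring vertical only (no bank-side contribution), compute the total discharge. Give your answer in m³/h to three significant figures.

46600 m³/h

w_1 = (3.6 − 1.6)/2 = 1 m; q_1 = 0.67 × 0.23 × 1 = 0.1541 m³/s
w_2 = (6.2 − 1.6)/2 = 2.3 m; q_2 = 0.58 × 0.39 × 2.3 = 0.5203 m³/s
w_3 = (9.2 − 3.6)/2 = 2.8 m; q_3 = 0.71 × 0.44 × 2.8 = 0.8747 m³/s
w_4 = (11.8 − 6.2)/2 = 2.8 m; q_4 = 0.92 × 0.76 × 2.8 = 1.958 m³/s
w_5 = (15.7 − 9.2)/2 = 3.25 m; q_5 = 0.87 × 0.75 × 3.25 = 2.121 m³/s
w_6 = (28.6 − 11.8)/2 = 8.4 m; q_6 = 0.86 × 0.91 × 8.4 = 6.574 m³/s
w_7 = (28.6 − 15.7)/2 = 6.45 m; q_7 = 0.51 × 0.23 × 6.45 = 0.7566 m³/s
Q = Σ qᵢ = 12.96 m³/s
= 12.96 × 3600 = 46650 m³/h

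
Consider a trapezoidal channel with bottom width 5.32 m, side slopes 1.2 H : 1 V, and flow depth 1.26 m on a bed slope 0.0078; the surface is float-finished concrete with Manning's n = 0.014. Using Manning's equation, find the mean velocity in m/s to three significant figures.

A = (b + z·y)·y = (5.32 + 1.2×1.26)×1.26 = 8.608 m²
P = b + 2y√(1+z²) = 5.32 + 2×1.26×√(1+1.2²) = 9.256 m
R = A/P = 8.608/9.256 = 0.9300 m
Q = (1/n)·A·R^(2/3)·S^(1/2) = (1/0.014) × 8.608 × 0.9300^(2/3) × 0.0078^(1/2) = 51.74 m³/s
V = Q/A = 51.74/8.608 = 6.010 m/s

6.01 m/s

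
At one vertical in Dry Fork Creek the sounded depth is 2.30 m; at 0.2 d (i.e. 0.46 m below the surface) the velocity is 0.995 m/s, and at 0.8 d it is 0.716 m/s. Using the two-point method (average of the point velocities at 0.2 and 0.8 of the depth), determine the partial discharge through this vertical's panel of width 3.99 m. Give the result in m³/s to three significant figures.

v̄ = (0.995 + 0.716) / 2 = 0.8555 m/s
q = v̄ × d × w = 0.8555 × 2.30 × 3.99 = 7.851 m³/s

7.85 m³/s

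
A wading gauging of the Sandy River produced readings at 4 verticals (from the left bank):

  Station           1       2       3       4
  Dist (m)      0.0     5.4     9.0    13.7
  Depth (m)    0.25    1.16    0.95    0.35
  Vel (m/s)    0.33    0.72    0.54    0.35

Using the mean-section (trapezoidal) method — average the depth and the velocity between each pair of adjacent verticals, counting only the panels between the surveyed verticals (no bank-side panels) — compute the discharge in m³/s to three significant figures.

5.75 m³/s

Panel 1-2: Δb = 5.4 m, d̄ = (0.25+1.16)/2 = 0.705, v̄ = (0.33+0.72)/2 = 0.525 → q = 5.4×0.705×0.525 = 1.999 m³/s
Panel 2-3: Δb = 3.6 m, d̄ = (1.16+0.95)/2 = 1.055, v̄ = (0.72+0.54)/2 = 0.63 → q = 3.6×1.055×0.63 = 2.393 m³/s
Panel 3-4: Δb = 4.7 m, d̄ = (0.95+0.35)/2 = 0.65, v̄ = (0.54+0.35)/2 = 0.445 → q = 4.7×0.65×0.445 = 1.359 m³/s
Q = Σ q = 5.751 m³/s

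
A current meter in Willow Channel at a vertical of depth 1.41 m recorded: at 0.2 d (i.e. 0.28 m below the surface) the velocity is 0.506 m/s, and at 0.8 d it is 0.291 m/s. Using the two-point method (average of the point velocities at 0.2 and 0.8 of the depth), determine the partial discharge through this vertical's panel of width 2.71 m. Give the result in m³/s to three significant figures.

v̄ = (0.506 + 0.291) / 2 = 0.3985 m/s
q = v̄ × d × w = 0.3985 × 1.41 × 2.71 = 1.523 m³/s

1.52 m³/s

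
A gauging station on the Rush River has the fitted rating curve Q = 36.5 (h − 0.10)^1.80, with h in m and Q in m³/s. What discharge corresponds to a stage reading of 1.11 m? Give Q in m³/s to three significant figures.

37.2 m³/s

Q = 36.5 × (1.11 − 0.10)^1.80 = 36.5 × 1.01^1.80 = 37.16 m³/s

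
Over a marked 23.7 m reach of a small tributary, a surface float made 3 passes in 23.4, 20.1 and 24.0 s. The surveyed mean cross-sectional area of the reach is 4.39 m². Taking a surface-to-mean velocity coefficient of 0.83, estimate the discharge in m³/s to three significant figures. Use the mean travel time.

3.84 m³/s

t̄ = (23.4 + 20.1 + 24.0) / 3 = 22.5 s
v_surface = L / t̄ = 23.7 / 22.5 = 1.053 m/s
v_mean = 0.83 × 1.053 = 0.8743 m/s
Q = A × v_mean = 4.39 × 0.8743 = 3.838 m³/s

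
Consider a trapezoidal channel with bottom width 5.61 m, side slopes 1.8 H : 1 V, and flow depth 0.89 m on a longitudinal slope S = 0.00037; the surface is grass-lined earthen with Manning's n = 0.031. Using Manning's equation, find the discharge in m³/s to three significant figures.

3.12 m³/s

A = (b + z·y)·y = (5.61 + 1.8×0.89)×0.89 = 6.419 m²
P = b + 2y√(1+z²) = 5.61 + 2×0.89×√(1+1.8²) = 9.275 m
R = A/P = 6.419/9.275 = 0.6920 m
Q = (1/n)·A·R^(2/3)·S^(1/2) = (1/0.031) × 6.419 × 0.6920^(2/3) × 0.00037^(1/2) = 3.116 m³/s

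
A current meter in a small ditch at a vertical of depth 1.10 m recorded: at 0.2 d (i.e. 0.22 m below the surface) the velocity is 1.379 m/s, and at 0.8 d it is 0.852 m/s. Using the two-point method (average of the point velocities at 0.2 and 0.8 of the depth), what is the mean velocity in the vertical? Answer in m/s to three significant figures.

v̄ = (1.379 + 0.852) / 2 = 1.116 m/s

1.12 m/s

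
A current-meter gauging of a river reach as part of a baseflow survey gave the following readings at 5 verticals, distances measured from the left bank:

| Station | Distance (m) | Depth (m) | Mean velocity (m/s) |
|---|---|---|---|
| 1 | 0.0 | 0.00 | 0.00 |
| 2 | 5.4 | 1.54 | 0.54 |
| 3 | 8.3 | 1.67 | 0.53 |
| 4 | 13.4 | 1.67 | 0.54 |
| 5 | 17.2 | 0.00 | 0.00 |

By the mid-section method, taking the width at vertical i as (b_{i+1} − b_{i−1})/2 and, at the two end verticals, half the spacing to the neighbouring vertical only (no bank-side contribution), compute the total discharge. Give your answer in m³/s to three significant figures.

11.0 m³/s

w_2 = (8.3 − 0.0)/2 = 4.15 m; q_2 = 0.54 × 1.54 × 4.15 = 3.451 m³/s
w_3 = (13.4 − 5.4)/2 = 4 m; q_3 = 0.53 × 1.67 × 4 = 3.540 m³/s
w_4 = (17.2 − 8.3)/2 = 4.45 m; q_4 = 0.54 × 1.67 × 4.45 = 4.013 m³/s
Stations 1, 5 contribute zero (depth or velocity is 0).
Q = Σ qᵢ = 11.00 m³/s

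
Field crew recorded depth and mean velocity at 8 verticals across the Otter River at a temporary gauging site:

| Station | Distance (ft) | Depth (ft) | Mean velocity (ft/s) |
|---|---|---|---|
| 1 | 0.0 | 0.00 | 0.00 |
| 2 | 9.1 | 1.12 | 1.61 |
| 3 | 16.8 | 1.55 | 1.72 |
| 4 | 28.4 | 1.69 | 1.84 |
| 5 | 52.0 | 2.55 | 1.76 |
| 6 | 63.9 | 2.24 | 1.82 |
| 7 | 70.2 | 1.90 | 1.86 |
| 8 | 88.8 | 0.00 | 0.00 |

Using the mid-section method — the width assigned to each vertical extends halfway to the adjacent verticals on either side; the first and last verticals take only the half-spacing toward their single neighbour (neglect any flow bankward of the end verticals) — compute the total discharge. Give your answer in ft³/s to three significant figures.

w_2 = (16.8 − 0.0)/2 = 8.4 ft; q_2 = 1.61 × 1.12 × 8.4 = 15.15 ft³/s
w_3 = (28.4 − 9.1)/2 = 9.65 ft; q_3 = 1.72 × 1.55 × 9.65 = 25.73 ft³/s
w_4 = (52.0 − 16.8)/2 = 17.6 ft; q_4 = 1.84 × 1.69 × 17.6 = 54.73 ft³/s
w_5 = (63.9 − 28.4)/2 = 17.75 ft; q_5 = 1.76 × 2.55 × 17.75 = 79.66 ft³/s
w_6 = (70.2 − 52.0)/2 = 9.1 ft; q_6 = 1.82 × 2.24 × 9.1 = 37.10 ft³/s
w_7 = (88.8 − 63.9)/2 = 12.45 ft; q_7 = 1.86 × 1.90 × 12.45 = 44.00 ft³/s
Stations 1, 8 contribute zero (depth or velocity is 0).
Q = Σ qᵢ = 256.4 ft³/s

256 ft³/s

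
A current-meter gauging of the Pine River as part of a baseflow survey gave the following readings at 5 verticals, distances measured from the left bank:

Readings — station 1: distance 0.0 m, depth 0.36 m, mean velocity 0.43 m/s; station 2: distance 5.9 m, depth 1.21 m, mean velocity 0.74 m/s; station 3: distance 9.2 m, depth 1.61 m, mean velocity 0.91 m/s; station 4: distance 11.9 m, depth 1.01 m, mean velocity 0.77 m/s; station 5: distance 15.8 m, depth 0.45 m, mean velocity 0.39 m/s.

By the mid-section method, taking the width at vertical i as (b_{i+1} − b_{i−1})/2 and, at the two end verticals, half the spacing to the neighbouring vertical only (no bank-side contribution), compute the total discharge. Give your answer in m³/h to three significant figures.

w_1 = (5.9 − 0.0)/2 = 2.95 m; q_1 = 0.43 × 0.36 × 2.95 = 0.4567 m³/s
w_2 = (9.2 − 0.0)/2 = 4.6 m; q_2 = 0.74 × 1.21 × 4.6 = 4.119 m³/s
w_3 = (11.9 − 5.9)/2 = 3 m; q_3 = 0.91 × 1.61 × 3 = 4.395 m³/s
w_4 = (15.8 − 9.2)/2 = 3.3 m; q_4 = 0.77 × 1.01 × 3.3 = 2.566 m³/s
w_5 = (15.8 − 11.9)/2 = 1.95 m; q_5 = 0.39 × 0.45 × 1.95 = 0.3422 m³/s
Q = Σ qᵢ = 11.88 m³/s
= 11.88 × 3600 = 42770 m³/h

42800 m³/h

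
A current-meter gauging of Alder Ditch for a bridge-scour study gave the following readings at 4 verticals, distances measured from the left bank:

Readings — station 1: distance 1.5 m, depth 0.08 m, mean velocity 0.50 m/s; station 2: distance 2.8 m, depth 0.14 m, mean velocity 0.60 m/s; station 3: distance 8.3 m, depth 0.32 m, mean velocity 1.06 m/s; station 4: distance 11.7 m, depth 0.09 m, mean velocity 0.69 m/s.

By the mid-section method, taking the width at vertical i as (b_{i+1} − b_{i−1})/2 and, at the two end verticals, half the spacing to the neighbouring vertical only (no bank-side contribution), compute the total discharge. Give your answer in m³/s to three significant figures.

w_1 = (2.8 − 1.5)/2 = 0.65 m; q_1 = 0.50 × 0.08 × 0.65 = 0.02600 m³/s
w_2 = (8.3 − 1.5)/2 = 3.4 m; q_2 = 0.60 × 0.14 × 3.4 = 0.2856 m³/s
w_3 = (11.7 − 2.8)/2 = 4.45 m; q_3 = 1.06 × 0.32 × 4.45 = 1.509 m³/s
w_4 = (11.7 − 8.3)/2 = 1.7 m; q_4 = 0.69 × 0.09 × 1.7 = 0.1056 m³/s
Q = Σ qᵢ = 1.927 m³/s

1.93 m³/s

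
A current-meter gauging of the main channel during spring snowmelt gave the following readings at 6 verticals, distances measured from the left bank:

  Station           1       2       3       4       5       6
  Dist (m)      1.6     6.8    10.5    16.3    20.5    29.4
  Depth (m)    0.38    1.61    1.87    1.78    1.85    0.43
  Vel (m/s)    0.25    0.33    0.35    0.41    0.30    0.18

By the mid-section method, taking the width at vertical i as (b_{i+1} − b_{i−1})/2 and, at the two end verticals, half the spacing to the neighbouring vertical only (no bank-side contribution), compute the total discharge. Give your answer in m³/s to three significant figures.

w_1 = (6.8 − 1.6)/2 = 2.6 m; q_1 = 0.25 × 0.38 × 2.6 = 0.2470 m³/s
w_2 = (10.5 − 1.6)/2 = 4.45 m; q_2 = 0.33 × 1.61 × 4.45 = 2.364 m³/s
w_3 = (16.3 − 6.8)/2 = 4.75 m; q_3 = 0.35 × 1.87 × 4.75 = 3.109 m³/s
w_4 = (20.5 − 10.5)/2 = 5 m; q_4 = 0.41 × 1.78 × 5 = 3.649 m³/s
w_5 = (29.4 − 16.3)/2 = 6.55 m; q_5 = 0.30 × 1.85 × 6.55 = 3.635 m³/s
w_6 = (29.4 − 20.5)/2 = 4.45 m; q_6 = 0.18 × 0.43 × 4.45 = 0.3444 m³/s
Q = Σ qᵢ = 13.35 m³/s

13.3 m³/s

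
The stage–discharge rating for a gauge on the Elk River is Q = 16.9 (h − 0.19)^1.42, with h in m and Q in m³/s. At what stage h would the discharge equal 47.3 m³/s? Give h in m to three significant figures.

2.25 m

h − h₀ = (Q/C)^(1/b) = (47.3/16.9)^(1/1.42) = 2.064 m
h = 0.19 + 2.064 = 2.254 m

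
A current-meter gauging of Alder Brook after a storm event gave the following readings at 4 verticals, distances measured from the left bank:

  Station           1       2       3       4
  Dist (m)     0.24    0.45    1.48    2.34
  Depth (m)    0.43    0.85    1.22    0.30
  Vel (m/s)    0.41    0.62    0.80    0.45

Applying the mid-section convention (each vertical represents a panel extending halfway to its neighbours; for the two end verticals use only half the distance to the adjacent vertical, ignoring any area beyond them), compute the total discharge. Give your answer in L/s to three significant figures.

w_1 = (0.45 − 0.24)/2 = 0.105 m; q_1 = 0.41 × 0.43 × 0.105 = 0.01851 m³/s
w_2 = (1.48 − 0.24)/2 = 0.62 m; q_2 = 0.62 × 0.85 × 0.62 = 0.3267 m³/s
w_3 = (2.34 − 0.45)/2 = 0.945 m; q_3 = 0.80 × 1.22 × 0.945 = 0.9223 m³/s
w_4 = (2.34 − 1.48)/2 = 0.43 m; q_4 = 0.45 × 0.30 × 0.43 = 0.05805 m³/s
Q = Σ qᵢ = 1.326 m³/s
= 1.326 × 1000 = 1326 L/s

1330 L/s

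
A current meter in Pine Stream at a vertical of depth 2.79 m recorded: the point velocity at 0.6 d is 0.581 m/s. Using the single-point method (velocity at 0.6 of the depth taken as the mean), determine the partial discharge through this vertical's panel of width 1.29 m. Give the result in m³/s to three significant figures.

v̄ = v₀.₆ = 0.581 m/s
q = v̄ × d × w = 0.5810 × 2.79 × 1.29 = 2.091 m³/s

2.09 m³/s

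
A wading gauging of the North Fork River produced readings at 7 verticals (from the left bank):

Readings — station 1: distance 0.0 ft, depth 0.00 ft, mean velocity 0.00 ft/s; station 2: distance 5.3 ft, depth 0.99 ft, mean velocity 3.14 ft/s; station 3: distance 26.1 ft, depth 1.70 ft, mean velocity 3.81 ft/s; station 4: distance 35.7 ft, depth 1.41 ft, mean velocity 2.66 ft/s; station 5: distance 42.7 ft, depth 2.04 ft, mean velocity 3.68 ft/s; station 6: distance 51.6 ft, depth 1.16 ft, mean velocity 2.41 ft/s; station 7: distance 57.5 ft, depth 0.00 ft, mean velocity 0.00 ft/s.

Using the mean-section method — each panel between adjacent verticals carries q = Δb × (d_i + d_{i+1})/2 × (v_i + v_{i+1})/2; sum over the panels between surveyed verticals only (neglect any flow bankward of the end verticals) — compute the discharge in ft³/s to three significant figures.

235 ft³/s

Panel 1-2: Δb = 5.3 ft, d̄ = (0.00+0.99)/2 = 0.495, v̄ = (0.00+3.14)/2 = 1.57 → q = 5.3×0.495×1.57 = 4.119 ft³/s
Panel 2-3: Δb = 20.8 ft, d̄ = (0.99+1.70)/2 = 1.345, v̄ = (3.14+3.81)/2 = 3.475 → q = 20.8×1.345×3.475 = 97.22 ft³/s
Panel 3-4: Δb = 9.6 ft, d̄ = (1.70+1.41)/2 = 1.555, v̄ = (3.81+2.66)/2 = 3.235 → q = 9.6×1.555×3.235 = 48.29 ft³/s
Panel 4-5: Δb = 7 ft, d̄ = (1.41+2.04)/2 = 1.725, v̄ = (2.66+3.68)/2 = 3.17 → q = 7×1.725×3.17 = 38.28 ft³/s
Panel 5-6: Δb = 8.9 ft, d̄ = (2.04+1.16)/2 = 1.6, v̄ = (3.68+2.41)/2 = 3.045 → q = 8.9×1.6×3.045 = 43.36 ft³/s
Panel 6-7: Δb = 5.9 ft, d̄ = (1.16+0.00)/2 = 0.58, v̄ = (2.41+0.00)/2 = 1.205 → q = 5.9×0.58×1.205 = 4.124 ft³/s
Q = Σ q = 235.4 ft³/s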